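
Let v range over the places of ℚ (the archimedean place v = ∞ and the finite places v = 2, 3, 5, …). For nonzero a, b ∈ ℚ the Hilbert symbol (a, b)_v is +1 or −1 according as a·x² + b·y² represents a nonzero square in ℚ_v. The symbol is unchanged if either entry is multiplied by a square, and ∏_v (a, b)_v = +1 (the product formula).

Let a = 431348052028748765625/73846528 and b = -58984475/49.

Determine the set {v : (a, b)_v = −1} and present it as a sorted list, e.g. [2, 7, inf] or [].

[7, 17, 37, 41]

(a, b) ≡ (138047, -19499) mod (ℚ^×)²; places V = {2, 3, 5, 7, 11, 13, 17, 19, 29, 31, 37, 41, ∞}.
(a,b)_41: α=1, u≡9; β=0, v≡27 (mod 41); (9|41)=+1, (27|41)=-1; sign (−1)^0·+1^0·-1^1 = -1.
(a,b)_2: α=-8, β=0; u≡7, v≡5 (mod 8); ε(u)ε(v)=1·0, αω(v)=-8·1, βω(u)=0·0; sum ≡ 0  ⇒  +1.
(a,b)_29: α=-2, u≡1; β=0, v≡11 (mod 29); (1|29)=+1, (11|29)=-1; sign (−1)^0·+1^0·-1^-2 = +1.
(a,b)_11: α=2, u≡7; β=2, v≡9 (mod 11); (7|11)=-1, (9|11)=+1; sign (−1)^0·-1^2·+1^2 = +1.
(a,b)_7: α=-3, u≡2; β=-2, v≡3 (mod 7); (2|7)=+1, (3|7)=-1; sign (−1)^0·+1^-2·-1^-3 = -1.
(a,b)_37: α=3, u≡2; β=1, v≡16 (mod 37); (2|37)=-1, (16|37)=+1; sign (−1)^0·-1^1·+1^3 = -1.
(a,b)_5: α=6, u≡2; β=2, v≡4 (mod 5); (2|5)=-1, (4|5)=+1; sign (−1)^0·-1^2·+1^6 = +1.
(a,b)_31: α=0, u≡7; β=1, v≡22 (mod 31); (7|31)=+1, (22|31)=-1; sign (−1)^0·+1^1·-1^0 = +1.
(a,b)_17: α=2, u≡10; β=1, v≡13 (mod 17); (10|17)=-1, (13|17)=+1; sign (−1)^0·-1^1·+1^2 = -1.
(a,b)_3: α=4, u≡2; β=0, v≡1 (mod 3); (2|3)=-1, (1|3)=+1; sign (−1)^0·-1^0·+1^4 = +1.
(a,b)_∞: sgn(138047)=+, sgn(-19499)=−, so +1.
(a,b)_13: α=1, u≡7; β=0, v≡10 (mod 13); (7|13)=-1, (10|13)=+1; sign (−1)^0·-1^0·+1^1 = +1.
(a,b)_19: α=2, u≡12; β=0, v≡12 (mod 19); (12|19)=-1, (12|19)=-1; sign (−1)^0·-1^0·-1^2 = +1.
|Ram(138047, -19499)| = 4, even; anisotropic at {7, 17, 37, 41}.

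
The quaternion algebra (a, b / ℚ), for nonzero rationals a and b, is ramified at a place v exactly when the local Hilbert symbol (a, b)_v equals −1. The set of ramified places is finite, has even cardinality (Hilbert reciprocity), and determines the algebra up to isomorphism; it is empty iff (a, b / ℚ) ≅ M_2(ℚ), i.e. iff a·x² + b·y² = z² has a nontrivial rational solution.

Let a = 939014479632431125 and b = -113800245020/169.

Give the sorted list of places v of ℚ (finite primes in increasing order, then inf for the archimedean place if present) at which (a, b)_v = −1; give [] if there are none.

Mod squares: a ≡ 805, b ≡ -11849255. Check v ∈ {∞, 2, 5, 7, 11, 13, 17, 19, 23, 29}.
v=17: a=17^0·(≡11), b=17^1·(≡2) mod 17; (11|17)=-1, (2|17)=+1; (−1)^{0·1·8}·(-1)^1·(+1)^0 = -1.
v=11: a=11^2·(≡7), b=11^1·(≡9) mod 11; (7|11)=-1, (9|11)=+1; (−1)^{2·1·5}·(-1)^1·(+1)^2 = -1.
v=13: a=13^0·(≡1), b=13^-2·(≡6) mod 13; (1|13)=+1, (6|13)=-1; (−1)^{0·-2·6}·(+1)^-2·(-1)^0 = +1.
v=7: a=7^5·(≡6), b=7^4·(≡1) mod 7; (6|7)=-1, (1|7)=+1; (−1)^{5·4·3}·(-1)^4·(+1)^5 = +1.
v=∞: 805 > 0 and -11849255 < 0  ⇒  (a,b)_∞ = +1.
v=23: a=23^3·(≡8), b=23^1·(≡10) mod 23; (8|23)=+1, (10|23)=-1; (−1)^{3·1·11}·(+1)^1·(-1)^3 = +1.
v=5: a=5^3·(≡4), b=5^1·(≡4) mod 5; (4|5)=+1, (4|5)=+1; (−1)^{3·1·2}·(+1)^1·(+1)^3 = +1.
v=29: a=29^2·(≡4), b=29^1·(≡14) mod 29; (4|29)=+1, (14|29)=-1; (−1)^{2·1·14}·(+1)^1·(-1)^2 = +1.
v=2: v_2(a)=0, v_2(b)=2; units ≡ 5, 1 (mod 8); ε·ε+αω+βω = 0·0+0·0+2·1 ≡ 0  ⇒  (a,b)_2 = +1.
v=19: a=19^2·(≡5), b=19^1·(≡17) mod 19; (5|19)=+1, (17|19)=+1; (−1)^{2·1·9}·(+1)^1·(+1)^2 = +1.
(805, -11849255 / ℚ) ramifies at {11, 17}: a division algebra.

[11, 17]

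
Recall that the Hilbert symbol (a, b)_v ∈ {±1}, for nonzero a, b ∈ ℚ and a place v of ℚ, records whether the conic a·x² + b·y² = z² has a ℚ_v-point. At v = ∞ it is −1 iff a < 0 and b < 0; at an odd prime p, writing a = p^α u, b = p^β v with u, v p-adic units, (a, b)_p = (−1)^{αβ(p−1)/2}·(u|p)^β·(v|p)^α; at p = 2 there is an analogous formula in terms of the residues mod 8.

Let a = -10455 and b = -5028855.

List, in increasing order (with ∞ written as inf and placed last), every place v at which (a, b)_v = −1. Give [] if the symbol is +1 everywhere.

[3, 17, 41, inf]

Mod squares: a ≡ -10455, b ≡ -5028855. Check v ∈ {∞, 2, 3, 5, 13, 17, 37, 41}.
v=13: a=13^0·(≡10), b=13^1·(≡6) mod 13; (10|13)=+1, (6|13)=-1; (−1)^{0·1·6}·(+1)^1·(-1)^0 = +1.
v=37: a=37^0·(≡16), b=37^1·(≡23) mod 37; (16|37)=+1, (23|37)=-1; (−1)^{0·1·18}·(+1)^1·(-1)^0 = +1.
v=∞: -10455 < 0 and -5028855 < 0  ⇒  (a,b)_∞ = -1.
v=2: v_2(a)=0, v_2(b)=0; units ≡ 1, 1 (mod 8); ε·ε+αω+βω = 0·0+0·0+0·0 ≡ 0  ⇒  (a,b)_2 = +1.
v=3: a=3^1·(≡1), b=3^1·(≡1) mod 3; (1|3)=+1, (1|3)=+1; (−1)^{1·1·1}·(+1)^1·(+1)^1 = -1.
v=17: a=17^1·(≡14), b=17^1·(≡2) mod 17; (14|17)=-1, (2|17)=+1; (−1)^{1·1·8}·(-1)^1·(+1)^1 = -1.
v=5: a=5^1·(≡4), b=5^1·(≡4) mod 5; (4|5)=+1, (4|5)=+1; (−1)^{1·1·2}·(+1)^1·(+1)^1 = +1.
v=41: a=41^1·(≡32), b=41^1·(≡17) mod 41; (32|41)=+1, (17|41)=-1; (−1)^{1·1·20}·(+1)^1·(-1)^1 = -1.
|Ram(-10455, -5028855)| = 4, even; anisotropic at {3, 17, 41, ∞}.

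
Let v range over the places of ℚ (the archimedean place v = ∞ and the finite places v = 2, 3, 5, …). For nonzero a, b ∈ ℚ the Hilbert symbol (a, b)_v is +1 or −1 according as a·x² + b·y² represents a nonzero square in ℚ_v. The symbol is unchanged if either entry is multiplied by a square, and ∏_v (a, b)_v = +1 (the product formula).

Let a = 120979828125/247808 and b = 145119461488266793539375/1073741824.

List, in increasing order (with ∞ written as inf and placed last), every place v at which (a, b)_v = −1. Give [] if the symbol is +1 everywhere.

[13, 43]

Mod squares: a ≡ 21242, b ≡ 247. Check v ∈ {∞, 2, 3, 5, 7, 11, 13, 19, 23, 43}.
v=2: v_2(a)=-11, v_2(b)=-30; units ≡ 5, 7 (mod 8); ε·ε+αω+βω = 0·1+-11·0+-30·1 ≡ 0  ⇒  (a,b)_2 = +1.
v=43: a=43^1·(≡35), b=43^2·(≡3) mod 43; (35|43)=+1, (3|43)=-1; (−1)^{1·2·21}·(+1)^2·(-1)^1 = -1.
v=11: a=11^-2·(≡1), b=11^0·(≡1) mod 11; (1|11)=+1, (1|11)=+1; (−1)^{-2·0·5}·(+1)^0·(+1)^-2 = +1.
v=13: a=13^1·(≡1), b=13^3·(≡2) mod 13; (1|13)=+1, (2|13)=-1; (−1)^{1·3·6}·(+1)^3·(-1)^1 = -1.
v=3: a=3^6·(≡2), b=3^8·(≡1) mod 3; (2|3)=-1, (1|3)=+1; (−1)^{6·8·1}·(-1)^8·(+1)^6 = +1.
v=19: a=19^1·(≡5), b=19^3·(≡12) mod 19; (5|19)=+1, (12|19)=-1; (−1)^{1·3·9}·(+1)^3·(-1)^1 = +1.
v=∞: 21242 > 0 and 247 > 0  ⇒  (a,b)_∞ = +1.
v=23: a=23^0·(≡16), b=23^2·(≡10) mod 23; (16|23)=+1, (10|23)=-1; (−1)^{0·2·11}·(+1)^2·(-1)^0 = +1.
v=7: a=7^0·(≡2), b=7^4·(≡2) mod 7; (2|7)=+1, (2|7)=+1; (−1)^{0·4·3}·(+1)^4·(+1)^0 = +1.
v=5: a=5^6·(≡3), b=5^4·(≡2) mod 5; (3|5)=-1, (2|5)=-1; (−1)^{6·4·2}·(-1)^4·(-1)^6 = +1.
|Ram(21242, 247)| = 2, even; anisotropic at {13, 43}.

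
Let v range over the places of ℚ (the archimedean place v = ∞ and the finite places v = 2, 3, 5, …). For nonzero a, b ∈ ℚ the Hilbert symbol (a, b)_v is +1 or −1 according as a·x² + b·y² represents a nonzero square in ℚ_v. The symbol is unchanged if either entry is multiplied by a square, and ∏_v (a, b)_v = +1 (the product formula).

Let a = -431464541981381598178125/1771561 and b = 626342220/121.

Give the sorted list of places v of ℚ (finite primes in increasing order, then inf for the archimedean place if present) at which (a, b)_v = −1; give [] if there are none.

Mod squares: a ≡ -85, b ≡ 595. Check v ∈ {∞, 2, 3, 5, 7, 11, 13, 17, 19}.
v=11: a=11^-6·(≡1), b=11^-2·(≡9) mod 11; (1|11)=+1, (9|11)=+1; (−1)^{-6·-2·5}·(+1)^-2·(+1)^-6 = +1.
v=∞: -85 < 0 and 595 > 0  ⇒  (a,b)_∞ = +1.
v=5: a=5^5·(≡3), b=5^1·(≡4) mod 5; (3|5)=-1, (4|5)=+1; (−1)^{5·1·2}·(-1)^1·(+1)^5 = -1.
v=7: a=7^4·(≡6), b=7^1·(≡1) mod 7; (6|7)=-1, (1|7)=+1; (−1)^{4·1·3}·(-1)^1·(+1)^4 = -1.
v=2: v_2(a)=0, v_2(b)=2; units ≡ 3, 3 (mod 8); ε·ε+αω+βω = 1·1+0·1+2·1 ≡ 1  ⇒  (a,b)_2 = -1.
v=17: a=17^3·(≡6), b=17^1·(≡1) mod 17; (6|17)=-1, (1|17)=+1; (−1)^{3·1·8}·(-1)^1·(+1)^3 = -1.
v=3: a=3^12·(≡2), b=3^6·(≡1) mod 3; (2|3)=-1, (1|3)=+1; (−1)^{12·6·1}·(-1)^6·(+1)^12 = +1.
v=13: a=13^2·(≡11), b=13^0·(≡9) mod 13; (11|13)=-1, (9|13)=+1; (−1)^{2·0·6}·(-1)^0·(+1)^2 = +1.
v=19: a=19^4·(≡8), b=19^2·(≡5) mod 19; (8|19)=-1, (5|19)=+1; (−1)^{4·2·9}·(-1)^2·(+1)^4 = +1.
|Ram(-85, 595)| = 4, even; anisotropic at {2, 5, 7, 17}.

[2, 5, 7, 17]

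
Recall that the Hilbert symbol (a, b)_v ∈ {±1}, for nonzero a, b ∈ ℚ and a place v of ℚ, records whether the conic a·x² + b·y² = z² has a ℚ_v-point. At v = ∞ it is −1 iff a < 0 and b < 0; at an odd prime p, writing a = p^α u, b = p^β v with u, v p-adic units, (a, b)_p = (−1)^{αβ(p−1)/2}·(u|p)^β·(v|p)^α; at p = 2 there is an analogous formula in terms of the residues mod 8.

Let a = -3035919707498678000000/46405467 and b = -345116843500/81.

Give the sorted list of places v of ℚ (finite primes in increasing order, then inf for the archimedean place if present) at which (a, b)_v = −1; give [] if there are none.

[2, 3, 7, inf]

Mod squares: a ≡ -546, b ≡ -715. Check v ∈ {∞, 2, 3, 5, 7, 11, 13, 19, 23}.
v=23: a=23^-2·(≡2), b=23^0·(≡15) mod 23; (2|23)=+1, (15|23)=-1; (−1)^{-2·0·11}·(+1)^0·(-1)^-2 = +1.
v=3: a=3^-5·(≡1), b=3^-4·(≡2) mod 3; (1|3)=+1, (2|3)=-1; (−1)^{-5·-4·1}·(+1)^-4·(-1)^-5 = -1.
v=7: a=7^1·(≡6), b=7^0·(≡3) mod 7; (6|7)=-1, (3|7)=-1; (−1)^{1·0·3}·(-1)^0·(-1)^1 = -1.
v=19: a=19^-2·(≡4), b=19^0·(≡1) mod 19; (4|19)=+1, (1|19)=+1; (−1)^{-2·0·9}·(+1)^0·(+1)^-2 = +1.
v=5: a=5^6·(≡4), b=5^3·(≡2) mod 5; (4|5)=+1, (2|5)=-1; (−1)^{6·3·2}·(+1)^3·(-1)^6 = +1.
v=∞: -546 < 0 and -715 < 0  ⇒  (a,b)_∞ = -1.
v=2: v_2(a)=7, v_2(b)=2; units ≡ 7, 5 (mod 8); ε·ε+αω+βω = 1·0+7·1+2·0 ≡ 1  ⇒  (a,b)_2 = -1.
v=11: a=11^2·(≡3), b=11^1·(≡5) mod 11; (3|11)=+1, (5|11)=+1; (−1)^{2·1·5}·(+1)^1·(+1)^2 = +1.
v=13: a=13^11·(≡12), b=13^7·(≡4) mod 13; (12|13)=+1, (4|13)=+1; (−1)^{11·7·6}·(+1)^7·(+1)^11 = +1.
Ram(-546, -715) = {2, 3, 7, ∞}; no ℚ_2-point on the conic.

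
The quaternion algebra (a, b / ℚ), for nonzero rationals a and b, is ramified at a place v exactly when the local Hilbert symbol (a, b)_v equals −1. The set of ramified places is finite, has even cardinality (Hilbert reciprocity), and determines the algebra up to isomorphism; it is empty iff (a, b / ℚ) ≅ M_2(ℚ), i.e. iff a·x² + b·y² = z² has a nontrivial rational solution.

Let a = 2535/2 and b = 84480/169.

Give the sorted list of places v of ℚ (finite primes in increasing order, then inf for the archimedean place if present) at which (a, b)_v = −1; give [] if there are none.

[2, 11]

(a, b) ≡ (30, 330) mod (ℚ^×)²; places V = {2, 3, 5, 11, 13, ∞}.
(a,b)_∞: sgn(30)=+, sgn(330)=+, so +1.
(a,b)_13: α=2, u≡1; β=-2, v≡6 (mod 13); (1|13)=+1, (6|13)=-1; sign (−1)^0·+1^-2·-1^2 = +1.
(a,b)_11: α=0, u≡8; β=1, v≡6 (mod 11); (8|11)=-1, (6|11)=-1; sign (−1)^0·-1^1·-1^0 = -1.
(a,b)_3: α=1, u≡1; β=1, v≡2 (mod 3); (1|3)=+1, (2|3)=-1; sign (−1)^1·+1^1·-1^1 = +1.
(a,b)_2: α=-1, β=9; u≡7, v≡5 (mod 8); ε(u)ε(v)=1·0, αω(v)=-1·1, βω(u)=9·0; sum ≡ 1  ⇒  -1.
(a,b)_5: α=1, u≡1; β=1, v≡4 (mod 5); (1|5)=+1, (4|5)=+1; sign (−1)^0·+1^1·+1^1 = +1.
Ram(30, 330) = {2, 11}; no ℚ_2-point on the conic.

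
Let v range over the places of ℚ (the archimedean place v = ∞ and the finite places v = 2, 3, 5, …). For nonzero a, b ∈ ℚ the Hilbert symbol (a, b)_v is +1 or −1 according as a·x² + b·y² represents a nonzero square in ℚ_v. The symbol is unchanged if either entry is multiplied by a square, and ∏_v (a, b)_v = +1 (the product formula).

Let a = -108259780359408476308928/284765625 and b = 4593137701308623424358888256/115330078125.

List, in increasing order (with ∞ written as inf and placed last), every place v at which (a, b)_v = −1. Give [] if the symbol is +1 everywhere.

(a, b) ≡ (-27047, 5737615345) mod (ℚ^×)²; places V = {2, 3, 5, 7, 11, 17, 19, 29, 31, 37, 43, ∞}.
(a,b)_17: α=1, u≡3; β=1, v≡12 (mod 17); (3|17)=-1, (12|17)=-1; sign (−1)^0·-1^1·-1^1 = +1.
(a,b)_31: α=2, u≡10; β=2, v≡29 (mod 31); (10|31)=+1, (29|31)=-1; sign (−1)^0·+1^2·-1^2 = +1.
(a,b)_37: α=1, u≡9; β=1, v≡20 (mod 37); (9|37)=+1, (20|37)=-1; sign (−1)^0·+1^1·-1^1 = -1.
(a,b)_43: α=1, u≡11; β=1, v≡42 (mod 43); (11|43)=+1, (42|43)=-1; sign (−1)^1·+1^1·-1^1 = +1.
(a,b)_11: α=8, u≡6; β=9, v≡10 (mod 11); (6|11)=-1, (10|11)=-1; sign (−1)^0·-1^9·-1^8 = -1.
(a,b)_7: α=0, u≡4; β=1, v≡3 (mod 7); (4|7)=+1, (3|7)=-1; sign (−1)^0·+1^1·-1^0 = +1.
(a,b)_29: α=2, u≡27; β=3, v≡3 (mod 29); (27|29)=-1, (3|29)=-1; sign (−1)^0·-1^3·-1^2 = -1.
(a,b)_2: α=6, β=6; u≡1, v≡1 (mod 8); ε(u)ε(v)=0·0, αω(v)=6·0, βω(u)=6·0; sum ≡ 0  ⇒  +1.
(a,b)_19: α=2, u≡16; β=3, v≡5 (mod 19); (16|19)=+1, (5|19)=+1; sign (−1)^0·+1^3·+1^2 = +1.
(a,b)_5: α=-8, u≡3; β=-9, v≡4 (mod 5); (3|5)=-1, (4|5)=+1; sign (−1)^0·-1^-9·+1^-8 = -1.
(a,b)_3: α=-6, u≡1; β=-10, v≡1 (mod 3); (1|3)=+1, (1|3)=+1; sign (−1)^0·+1^-10·+1^-6 = +1.
(a,b)_∞: sgn(-27047)=−, sgn(5737615345)=+, so +1.
Ram(-27047, 5737615345) = {5, 11, 29, 37}; no ℚ_5-point on the conic.

[5, 11, 29, 37]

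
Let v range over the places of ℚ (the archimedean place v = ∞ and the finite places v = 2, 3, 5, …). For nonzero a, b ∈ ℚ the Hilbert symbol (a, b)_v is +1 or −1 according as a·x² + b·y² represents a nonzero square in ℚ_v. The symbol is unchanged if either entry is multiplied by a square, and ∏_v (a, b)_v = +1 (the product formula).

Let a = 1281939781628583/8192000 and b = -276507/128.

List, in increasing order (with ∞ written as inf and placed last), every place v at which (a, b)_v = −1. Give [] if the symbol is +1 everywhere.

Mod squares: a ≡ 115, b ≡ -1254. Check v ∈ {∞, 2, 3, 5, 7, 11, 19, 23}.
v=∞: 115 > 0 and -1254 < 0  ⇒  (a,b)_∞ = +1.
v=11: a=11^2·(≡4), b=11^1·(≡6) mod 11; (4|11)=+1, (6|11)=-1; (−1)^{2·1·5}·(+1)^1·(-1)^2 = +1.
v=7: a=7^4·(≡6), b=7^2·(≡3) mod 7; (6|7)=-1, (3|7)=-1; (−1)^{4·2·3}·(-1)^2·(-1)^4 = +1.
v=19: a=19^2·(≡5), b=19^1·(≡15) mod 19; (5|19)=+1, (15|19)=-1; (−1)^{2·1·9}·(+1)^1·(-1)^2 = +1.
v=23: a=23^1·(≡15), b=23^0·(≡7) mod 23; (15|23)=-1, (7|23)=-1; (−1)^{1·0·11}·(-1)^0·(-1)^1 = -1.
v=3: a=3^12·(≡1), b=3^3·(≡2) mod 3; (1|3)=+1, (2|3)=-1; (−1)^{12·3·1}·(+1)^3·(-1)^12 = +1.
v=2: v_2(a)=-16, v_2(b)=-7; units ≡ 3, 5 (mod 8); ε·ε+αω+βω = 1·0+-16·1+-7·1 ≡ 1  ⇒  (a,b)_2 = -1.
v=5: a=5^-3·(≡3), b=5^0·(≡1) mod 5; (3|5)=-1, (1|5)=+1; (−1)^{-3·0·2}·(-1)^0·(+1)^-3 = +1.
Ram(115, -1254) = {2, 23}; no ℚ_2-point on the conic.

[2, 23]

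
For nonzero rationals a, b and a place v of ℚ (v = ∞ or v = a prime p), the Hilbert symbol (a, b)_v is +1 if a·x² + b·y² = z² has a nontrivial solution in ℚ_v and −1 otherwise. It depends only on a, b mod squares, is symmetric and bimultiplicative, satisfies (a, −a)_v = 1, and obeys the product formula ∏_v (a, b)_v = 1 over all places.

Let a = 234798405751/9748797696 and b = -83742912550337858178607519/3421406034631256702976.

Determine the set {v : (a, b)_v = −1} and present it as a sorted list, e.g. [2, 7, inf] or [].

Mod squares: a ≡ 53599, b ≡ -31. Check v ∈ {∞, 2, 3, 7, 11, 13, 17, 19, 23, 31}.
v=∞: 53599 > 0 and -31 < 0  ⇒  (a,b)_∞ = +1.
v=2: v_2(a)=-8, v_2(b)=-18; units ≡ 7, 1 (mod 8); ε·ε+αω+βω = 1·0+-8·0+-18·0 ≡ 0  ⇒  (a,b)_2 = +1.
v=13: a=13^3·(≡11), b=13^6·(≡6) mod 13; (11|13)=-1, (6|13)=-1; (−1)^{3·6·6}·(-1)^6·(-1)^3 = -1.
v=19: a=19^1·(≡16), b=19^2·(≡5) mod 19; (16|19)=+1, (5|19)=+1; (−1)^{1·2·9}·(+1)^2·(+1)^1 = +1.
v=3: a=3^-2·(≡1), b=3^-6·(≡2) mod 3; (1|3)=+1, (2|3)=-1; (−1)^{-2·-6·1}·(+1)^-6·(-1)^-2 = +1.
v=7: a=7^3·(≡3), b=7^8·(≡1) mod 7; (3|7)=-1, (1|7)=+1; (−1)^{3·8·3}·(-1)^8·(+1)^3 = +1.
v=11: a=11^-4·(≡2), b=11^-8·(≡6) mod 11; (2|11)=-1, (6|11)=-1; (−1)^{-4·-8·5}·(-1)^-8·(-1)^-4 = +1.
v=31: a=31^1·(≡6), b=31^3·(≡13) mod 31; (6|31)=-1, (13|31)=-1; (−1)^{1·3·15}·(-1)^3·(-1)^1 = -1.
v=23: a=23^2·(≡1), b=23^4·(≡7) mod 23; (1|23)=+1, (7|23)=-1; (−1)^{2·4·11}·(+1)^4·(-1)^2 = +1.
v=17: a=17^-2·(≡13), b=17^-4·(≡3) mod 17; (13|17)=+1, (3|17)=-1; (−1)^{-2·-4·8}·(+1)^-4·(-1)^-2 = +1.
(53599, -31 / ℚ) ramifies at {13, 31}: a division algebra.

[13, 31]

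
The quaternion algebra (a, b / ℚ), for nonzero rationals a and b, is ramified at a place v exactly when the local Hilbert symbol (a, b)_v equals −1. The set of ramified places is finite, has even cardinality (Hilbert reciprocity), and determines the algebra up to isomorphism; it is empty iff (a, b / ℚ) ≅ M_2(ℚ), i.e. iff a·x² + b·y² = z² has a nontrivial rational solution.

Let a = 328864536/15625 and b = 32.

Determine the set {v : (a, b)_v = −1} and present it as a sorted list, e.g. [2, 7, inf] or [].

(a, b) ≡ (6006, 2) mod (ℚ^×)²; places V = {2, 3, 5, 7, 11, 13, ∞}.
(a,b)_3: α=5, u≡1; β=0, v≡2 (mod 3); (1|3)=+1, (2|3)=-1; sign (−1)^0·+1^0·-1^5 = -1.
(a,b)_11: α=1, u≡6; β=0, v≡10 (mod 11); (6|11)=-1, (10|11)=-1; sign (−1)^0·-1^0·-1^1 = -1.
(a,b)_2: α=3, β=5; u≡3, v≡1 (mod 8); ε(u)ε(v)=1·0, αω(v)=3·0, βω(u)=5·1; sum ≡ 1  ⇒  -1.
(a,b)_∞: sgn(6006)=+, sgn(2)=+, so +1.
(a,b)_13: α=3, u≡7; β=0, v≡6 (mod 13); (7|13)=-1, (6|13)=-1; sign (−1)^0·-1^0·-1^3 = -1.
(a,b)_5: α=-6, u≡1; β=0, v≡2 (mod 5); (1|5)=+1, (2|5)=-1; sign (−1)^0·+1^0·-1^-6 = +1.
(a,b)_7: α=1, u≡1; β=0, v≡4 (mod 7); (1|7)=+1, (4|7)=+1; sign (−1)^0·+1^0·+1^1 = +1.
|Ram(6006, 2)| = 4, even; anisotropic at {2, 3, 11, 13}.

[2, 3, 11, 13]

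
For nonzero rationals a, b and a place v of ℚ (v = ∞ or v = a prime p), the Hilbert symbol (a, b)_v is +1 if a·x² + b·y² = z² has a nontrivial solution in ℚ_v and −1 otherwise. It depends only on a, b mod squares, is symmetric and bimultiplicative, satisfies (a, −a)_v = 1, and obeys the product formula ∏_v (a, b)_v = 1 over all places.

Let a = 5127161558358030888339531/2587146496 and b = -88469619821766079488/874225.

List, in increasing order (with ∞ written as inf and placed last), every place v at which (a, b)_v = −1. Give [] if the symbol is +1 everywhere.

[2, 3, 7, 29]

(a, b) ≡ (474411, -37) mod (ℚ^×)²; places V = {2, 3, 5, 7, 11, 17, 19, 23, 29, 31, 37, 41, ∞}.
(a,b)_11: α=-2, u≡4; β=-2, v≡10 (mod 11); (4|11)=+1, (10|11)=-1; sign (−1)^0·+1^-2·-1^-2 = +1.
(a,b)_41: α=3, u≡32; β=2, v≡2 (mod 41); (32|41)=+1, (2|41)=+1; sign (−1)^0·+1^2·+1^3 = +1.
(a,b)_3: α=5, u≡1; β=2, v≡2 (mod 3); (1|3)=+1, (2|3)=-1; sign (−1)^0·+1^2·-1^5 = -1.
(a,b)_5: α=0, u≡1; β=-2, v≡3 (mod 5); (1|5)=+1, (3|5)=-1; sign (−1)^0·+1^-2·-1^0 = +1.
(a,b)_23: α=2, u≡2; β=2, v≡12 (mod 23); (2|23)=+1, (12|23)=+1; sign (−1)^0·+1^2·+1^2 = +1.
(a,b)_∞: sgn(474411)=+, sgn(-37)=−, so +1.
(a,b)_31: α=0, u≡5; β=2, v≡5 (mod 31); (5|31)=+1, (5|31)=+1; sign (−1)^0·+1^2·+1^0 = +1.
(a,b)_2: α=-8, β=10; u≡3, v≡3 (mod 8); ε(u)ε(v)=1·1, αω(v)=-8·1, βω(u)=10·1; sum ≡ 1  ⇒  -1.
(a,b)_7: α=1, u≡3; β=0, v≡5 (mod 7); (3|7)=-1, (5|7)=-1; sign (−1)^0·-1^0·-1^1 = -1.
(a,b)_19: α=5, u≡8; β=2, v≡1 (mod 19); (8|19)=-1, (1|19)=+1; sign (−1)^0·-1^2·+1^5 = +1.
(a,b)_29: α=3, u≡12; β=2, v≡8 (mod 29); (12|29)=-1, (8|29)=-1; sign (−1)^0·-1^2·-1^3 = -1.
(a,b)_37: α=2, u≡9; β=1, v≡9 (mod 37); (9|37)=+1, (9|37)=+1; sign (−1)^0·+1^1·+1^2 = +1.
(a,b)_17: α=-4, u≡1; β=-2, v≡7 (mod 17); (1|17)=+1, (7|17)=-1; sign (−1)^0·+1^-2·-1^-4 = +1.
Ram(474411, -37) = {2, 3, 7, 29}; no ℚ_2-point on the conic.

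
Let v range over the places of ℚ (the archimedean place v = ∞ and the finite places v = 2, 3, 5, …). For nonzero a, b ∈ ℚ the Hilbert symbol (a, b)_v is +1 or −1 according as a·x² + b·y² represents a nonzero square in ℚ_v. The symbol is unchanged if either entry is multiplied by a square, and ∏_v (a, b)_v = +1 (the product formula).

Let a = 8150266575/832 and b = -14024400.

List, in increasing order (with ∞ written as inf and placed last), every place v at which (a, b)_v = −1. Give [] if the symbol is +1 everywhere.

Mod squares: a ≡ 432419, b ≡ -35061. Check v ∈ {∞, 2, 3, 5, 11, 13, 29, 31, 37}.
v=∞: 432419 > 0 and -35061 < 0  ⇒  (a,b)_∞ = +1.
v=3: a=3^4·(≡2), b=3^1·(≡1) mod 3; (2|3)=-1, (1|3)=+1; (−1)^{4·1·1}·(-1)^1·(+1)^4 = -1.
v=37: a=37^1·(≡17), b=37^0·(≡6) mod 37; (17|37)=-1, (6|37)=-1; (−1)^{1·0·18}·(-1)^0·(-1)^1 = -1.
v=2: v_2(a)=-6, v_2(b)=4; units ≡ 3, 3 (mod 8); ε·ε+αω+βω = 1·1+-6·1+4·1 ≡ 1  ⇒  (a,b)_2 = -1.
v=13: a=13^-1·(≡4), b=13^1·(≡5) mod 13; (4|13)=+1, (5|13)=-1; (−1)^{-1·1·6}·(+1)^1·(-1)^-1 = -1.
v=11: a=11^2·(≡3), b=11^0·(≡6) mod 11; (3|11)=+1, (6|11)=-1; (−1)^{2·0·5}·(+1)^0·(-1)^2 = +1.
v=5: a=5^2·(≡4), b=5^2·(≡4) mod 5; (4|5)=+1, (4|5)=+1; (−1)^{2·2·2}·(+1)^2·(+1)^2 = +1.
v=29: a=29^1·(≡9), b=29^1·(≡4) mod 29; (9|29)=+1, (4|29)=+1; (−1)^{1·1·14}·(+1)^1·(+1)^1 = +1.
v=31: a=31^1·(≡21), b=31^1·(≡14) mod 31; (21|31)=-1, (14|31)=+1; (−1)^{1·1·15}·(-1)^1·(+1)^1 = +1.
(432419, -35061 / ℚ) ramifies at {2, 3, 13, 37}: a division algebra.

[2, 3, 13, 37]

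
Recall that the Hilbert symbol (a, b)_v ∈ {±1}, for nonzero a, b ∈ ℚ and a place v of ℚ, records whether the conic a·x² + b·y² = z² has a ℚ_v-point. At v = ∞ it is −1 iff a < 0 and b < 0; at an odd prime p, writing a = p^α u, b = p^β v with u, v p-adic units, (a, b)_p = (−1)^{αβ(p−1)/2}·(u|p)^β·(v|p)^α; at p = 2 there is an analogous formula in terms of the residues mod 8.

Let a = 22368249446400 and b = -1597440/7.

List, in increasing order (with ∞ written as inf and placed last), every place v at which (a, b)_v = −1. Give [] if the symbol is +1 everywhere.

[13, 17]

(a, b) ≡ (561, -2730) mod (ℚ^×)²; places V = {2, 3, 5, 7, 11, 13, 17, ∞}.
(a,b)_11: α=1, u≡8; β=0, v≡5 (mod 11); (8|11)=-1, (5|11)=+1; sign (−1)^0·-1^0·+1^1 = +1.
(a,b)_13: α=2, u≡7; β=1, v≡5 (mod 13); (7|13)=-1, (5|13)=-1; sign (−1)^0·-1^1·-1^2 = -1.
(a,b)_17: α=1, u≡13; β=0, v≡12 (mod 17); (13|17)=+1, (12|17)=-1; sign (−1)^0·+1^0·-1^1 = -1.
(a,b)_∞: sgn(561)=+, sgn(-2730)=−, so +1.
(a,b)_2: α=20, β=13; u≡1, v≡3 (mod 8); ε(u)ε(v)=0·1, αω(v)=20·1, βω(u)=13·0; sum ≡ 0  ⇒  +1.
(a,b)_3: α=3, u≡1; β=1, v≡2 (mod 3); (1|3)=+1, (2|3)=-1; sign (−1)^1·+1^1·-1^3 = +1.
(a,b)_7: α=0, u≡4; β=-1, v≡2 (mod 7); (4|7)=+1, (2|7)=+1; sign (−1)^0·+1^-1·+1^0 = +1.
(a,b)_5: α=2, u≡1; β=1, v≡1 (mod 5); (1|5)=+1, (1|5)=+1; sign (−1)^0·+1^1·+1^2 = +1.
(561, -2730 / ℚ) ramifies at {13, 17}: a division algebra.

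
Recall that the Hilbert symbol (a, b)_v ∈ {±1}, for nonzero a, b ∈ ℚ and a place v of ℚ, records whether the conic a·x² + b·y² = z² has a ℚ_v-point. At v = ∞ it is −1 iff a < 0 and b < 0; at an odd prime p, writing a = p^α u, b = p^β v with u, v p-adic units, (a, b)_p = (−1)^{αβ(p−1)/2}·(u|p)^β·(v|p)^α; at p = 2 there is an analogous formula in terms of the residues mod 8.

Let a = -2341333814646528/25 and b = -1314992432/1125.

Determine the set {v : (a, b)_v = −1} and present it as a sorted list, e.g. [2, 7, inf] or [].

[5, 17, 19, 23, 37, inf]

Mod squares: a ≡ -23, b ≡ -776815. Check v ∈ {∞, 2, 3, 5, 13, 17, 19, 23, 37}.
v=23: a=23^3·(≡10), b=23^2·(≡7) mod 23; (10|23)=-1, (7|23)=-1; (−1)^{3·2·11}·(-1)^2·(-1)^3 = -1.
v=∞: -23 < 0 and -776815 < 0  ⇒  (a,b)_∞ = -1.
v=2: v_2(a)=8, v_2(b)=4; units ≡ 1, 1 (mod 8); ε·ε+αω+βω = 0·0+8·0+4·0 ≡ 0  ⇒  (a,b)_2 = +1.
v=5: a=5^-2·(≡2), b=5^-3·(≡2) mod 5; (2|5)=-1, (2|5)=-1; (−1)^{-2·-3·2}·(-1)^-3·(-1)^-2 = -1.
v=19: a=19^2·(≡18), b=19^1·(≡8) mod 19; (18|19)=-1, (8|19)=-1; (−1)^{2·1·9}·(-1)^1·(-1)^2 = -1.
v=3: a=3^2·(≡1), b=3^-2·(≡2) mod 3; (1|3)=+1, (2|3)=-1; (−1)^{2·-2·1}·(+1)^-2·(-1)^2 = +1.
v=13: a=13^2·(≡10), b=13^1·(≡5) mod 13; (10|13)=+1, (5|13)=-1; (−1)^{2·1·6}·(+1)^1·(-1)^2 = +1.
v=37: a=37^2·(≡20), b=37^1·(≡33) mod 37; (20|37)=-1, (33|37)=+1; (−1)^{2·1·18}·(-1)^1·(+1)^2 = -1.
v=17: a=17^0·(≡10), b=17^1·(≡1) mod 17; (10|17)=-1, (1|17)=+1; (−1)^{0·1·8}·(-1)^1·(+1)^0 = -1.
(-23, -776815 / ℚ) ramifies at {5, 17, 19, 23, 37, ∞}: a division algebra.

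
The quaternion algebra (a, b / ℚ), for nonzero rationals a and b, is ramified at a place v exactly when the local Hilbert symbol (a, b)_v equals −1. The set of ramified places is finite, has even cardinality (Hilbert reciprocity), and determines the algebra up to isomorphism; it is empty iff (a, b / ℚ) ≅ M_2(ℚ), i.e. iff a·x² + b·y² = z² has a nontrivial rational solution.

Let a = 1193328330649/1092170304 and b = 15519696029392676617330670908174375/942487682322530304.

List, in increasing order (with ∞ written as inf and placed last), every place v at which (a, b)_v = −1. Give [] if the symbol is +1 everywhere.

[13, 29, 31, 43]

(a, b) ≡ (268801, 889111) mod (ℚ^×)²; places V = {2, 3, 5, 7, 13, 17, 23, 29, 31, 43, ∞}.
(a,b)_29: α=1, u≡27; β=3, v≡16 (mod 29); (27|29)=-1, (16|29)=+1; sign (−1)^0·-1^3·+1^1 = -1.
(a,b)_43: α=2, u≡22; β=5, v≡19 (mod 43); (22|43)=-1, (19|43)=-1; sign (−1)^0·-1^5·-1^2 = -1.
(a,b)_17: α=-2, u≡7; β=-4, v≡12 (mod 17); (7|17)=-1, (12|17)=-1; sign (−1)^0·-1^-4·-1^-2 = +1.
(a,b)_2: α=-6, β=-18; u≡1, v≡7 (mod 8); ε(u)ε(v)=0·1, αω(v)=-6·0, βω(u)=-18·0; sum ≡ 0  ⇒  +1.
(a,b)_5: α=0, u≡1; β=4, v≡1 (mod 5); (1|5)=+1, (1|5)=+1; sign (−1)^0·+1^4·+1^0 = +1.
(a,b)_7: α=4, u≡1; β=6, v≡5 (mod 7); (1|7)=+1, (5|7)=-1; sign (−1)^0·+1^6·-1^4 = +1.
(a,b)_13: α=1, u≡5; β=2, v≡2 (mod 13); (5|13)=-1, (2|13)=-1; sign (−1)^0·-1^2·-1^1 = -1.
(a,b)_3: α=-10, u≡1; β=-16, v≡1 (mod 3); (1|3)=+1, (1|3)=+1; sign (−1)^0·+1^-16·+1^-10 = +1.
(a,b)_23: α=1, u≡4; β=3, v≡5 (mod 23); (4|23)=+1, (5|23)=-1; sign (−1)^1·+1^3·-1^1 = +1.
(a,b)_∞: sgn(268801)=+, sgn(889111)=+, so +1.
(a,b)_31: α=1, u≡21; β=5, v≡23 (mod 31); (21|31)=-1, (23|31)=-1; sign (−1)^1·-1^5·-1^1 = -1.
Ram(268801, 889111) = {13, 29, 31, 43}; no ℚ_13-point on the conic.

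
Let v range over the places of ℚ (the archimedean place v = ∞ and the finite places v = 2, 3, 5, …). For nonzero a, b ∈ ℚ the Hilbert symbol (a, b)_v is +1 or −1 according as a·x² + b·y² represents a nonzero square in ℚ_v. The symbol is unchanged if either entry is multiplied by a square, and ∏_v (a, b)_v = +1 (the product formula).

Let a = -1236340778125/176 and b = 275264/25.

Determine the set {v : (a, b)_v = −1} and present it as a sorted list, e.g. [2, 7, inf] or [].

[17, 23]

Mod squares: a ≡ -41133455, b ≡ 4301. Check v ∈ {∞, 2, 5, 11, 17, 23, 29, 37, 41}.
v=23: a=23^2·(≡21), b=23^1·(≡4) mod 23; (21|23)=-1, (4|23)=+1; (−1)^{2·1·11}·(-1)^1·(+1)^2 = -1.
v=5: a=5^5·(≡1), b=5^-2·(≡4) mod 5; (1|5)=+1, (4|5)=+1; (−1)^{5·-2·2}·(+1)^-2·(+1)^5 = +1.
v=37: a=37^1·(≡23), b=37^0·(≡26) mod 37; (23|37)=-1, (26|37)=+1; (−1)^{1·0·18}·(-1)^0·(+1)^1 = +1.
v=17: a=17^1·(≡14), b=17^1·(≡1) mod 17; (14|17)=-1, (1|17)=+1; (−1)^{1·1·8}·(-1)^1·(+1)^1 = -1.
v=41: a=41^1·(≡29), b=41^0·(≡16) mod 41; (29|41)=-1, (16|41)=+1; (−1)^{1·0·20}·(-1)^0·(+1)^1 = +1.
v=2: v_2(a)=-4, v_2(b)=6; units ≡ 1, 5 (mod 8); ε·ε+αω+βω = 0·0+-4·1+6·0 ≡ 0  ⇒  (a,b)_2 = +1.
v=11: a=11^-1·(≡4), b=11^1·(≡7) mod 11; (4|11)=+1, (7|11)=-1; (−1)^{-1·1·5}·(+1)^1·(-1)^-1 = +1.
v=29: a=29^1·(≡22), b=29^0·(≡1) mod 29; (22|29)=+1, (1|29)=+1; (−1)^{1·0·14}·(+1)^0·(+1)^1 = +1.
v=∞: -41133455 < 0 and 4301 > 0  ⇒  (a,b)_∞ = +1.
Ram(-41133455, 4301) = {17, 23}; no ℚ_17-point on the conic.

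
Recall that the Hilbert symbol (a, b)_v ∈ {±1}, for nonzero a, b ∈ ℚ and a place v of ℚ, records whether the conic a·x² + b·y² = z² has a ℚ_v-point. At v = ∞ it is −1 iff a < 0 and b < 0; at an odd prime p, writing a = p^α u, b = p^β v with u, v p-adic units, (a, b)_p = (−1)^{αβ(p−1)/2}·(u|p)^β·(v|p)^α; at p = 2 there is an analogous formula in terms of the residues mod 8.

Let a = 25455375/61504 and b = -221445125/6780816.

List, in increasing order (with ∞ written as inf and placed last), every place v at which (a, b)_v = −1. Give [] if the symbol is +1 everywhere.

[2, 5, 11, 17]

(a, b) ≡ (935, -5) mod (ℚ^×)²; places V = {2, 3, 5, 7, 11, 17, 31, ∞}.
(a,b)_17: α=1, u≡1; β=0, v≡6 (mod 17); (1|17)=+1, (6|17)=-1; sign (−1)^0·+1^0·-1^1 = -1.
(a,b)_2: α=-6, β=-4; u≡7, v≡3 (mod 8); ε(u)ε(v)=1·1, αω(v)=-6·1, βω(u)=-4·0; sum ≡ 1  ⇒  -1.
(a,b)_∞: sgn(935)=+, sgn(-5)=−, so +1.
(a,b)_7: α=0, u≡4; β=-2, v≡1 (mod 7); (4|7)=+1, (1|7)=+1; sign (−1)^0·+1^-2·+1^0 = +1.
(a,b)_3: α=2, u≡2; β=-2, v≡1 (mod 3); (2|3)=-1, (1|3)=+1; sign (−1)^0·-1^-2·+1^2 = +1.
(a,b)_31: α=-2, u≡2; β=-2, v≡21 (mod 31); (2|31)=+1, (21|31)=-1; sign (−1)^0·+1^-2·-1^-2 = +1.
(a,b)_11: α=3, u≡6; β=6, v≡2 (mod 11); (6|11)=-1, (2|11)=-1; sign (−1)^0·-1^6·-1^3 = -1.
(a,b)_5: α=3, u≡2; β=3, v≡4 (mod 5); (2|5)=-1, (4|5)=+1; sign (−1)^0·-1^3·+1^3 = -1.
|Ram(935, -5)| = 4, even; anisotropic at {2, 5, 11, 17}.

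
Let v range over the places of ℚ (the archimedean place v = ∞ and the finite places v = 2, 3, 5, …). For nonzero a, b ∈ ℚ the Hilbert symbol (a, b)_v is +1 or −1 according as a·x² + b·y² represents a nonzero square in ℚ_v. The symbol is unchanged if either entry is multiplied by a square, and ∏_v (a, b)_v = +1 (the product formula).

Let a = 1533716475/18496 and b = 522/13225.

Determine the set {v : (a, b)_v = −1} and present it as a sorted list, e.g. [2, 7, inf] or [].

[2, 31]

(a, b) ≡ (115971, 58) mod (ℚ^×)²; places V = {2, 3, 5, 17, 23, 29, 31, 43, ∞}.
(a,b)_29: α=1, u≡15; β=1, v≡18 (mod 29); (15|29)=-1, (18|29)=-1; sign (−1)^0·-1^1·-1^1 = +1.
(a,b)_2: α=-6, β=1; u≡3, v≡5 (mod 8); ε(u)ε(v)=1·0, αω(v)=-6·1, βω(u)=1·1; sum ≡ 1  ⇒  -1.
(a,b)_17: α=-2, u≡12; β=0, v≡5 (mod 17); (12|17)=-1, (5|17)=-1; sign (−1)^0·-1^0·-1^-2 = +1.
(a,b)_23: α=2, u≡14; β=-2, v≡8 (mod 23); (14|23)=-1, (8|23)=+1; sign (−1)^0·-1^-2·+1^2 = +1.
(a,b)_∞: sgn(115971)=+, sgn(58)=+, so +1.
(a,b)_3: α=1, u≡2; β=2, v≡1 (mod 3); (2|3)=-1, (1|3)=+1; sign (−1)^0·-1^2·+1^1 = +1.
(a,b)_31: α=1, u≡6; β=0, v≡3 (mod 31); (6|31)=-1, (3|31)=-1; sign (−1)^0·-1^0·-1^1 = -1.
(a,b)_5: α=2, u≡4; β=-2, v≡3 (mod 5); (4|5)=+1, (3|5)=-1; sign (−1)^0·+1^-2·-1^2 = +1.
(a,b)_43: α=1, u≡38; β=0, v≡11 (mod 43); (38|43)=+1, (11|43)=+1; sign (−1)^0·+1^0·+1^1 = +1.
|Ram(115971, 58)| = 2, even; anisotropic at {2, 31}.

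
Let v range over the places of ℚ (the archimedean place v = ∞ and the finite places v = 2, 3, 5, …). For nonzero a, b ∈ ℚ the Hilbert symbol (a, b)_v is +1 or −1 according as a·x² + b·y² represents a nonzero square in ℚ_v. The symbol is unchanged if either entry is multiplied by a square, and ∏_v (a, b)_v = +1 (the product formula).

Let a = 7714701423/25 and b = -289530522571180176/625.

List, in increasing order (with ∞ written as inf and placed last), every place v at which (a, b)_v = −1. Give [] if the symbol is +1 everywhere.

[2, 23, 29, 43]

(a, b) ≡ (7084207, -3289) mod (ℚ^×)²; places V = {2, 3, 5, 11, 13, 19, 23, 29, 43, ∞}.
(a,b)_43: α=1, u≡21; β=2, v≡8 (mod 43); (21|43)=+1, (8|43)=-1; sign (−1)^0·+1^2·-1^1 = -1.
(a,b)_∞: sgn(7084207)=+, sgn(-3289)=−, so +1.
(a,b)_2: α=0, β=4; u≡7, v≡7 (mod 8); ε(u)ε(v)=1·1, αω(v)=0·0, βω(u)=4·0; sum ≡ 1  ⇒  -1.
(a,b)_19: α=1, u≡16; β=2, v≡4 (mod 19); (16|19)=+1, (4|19)=+1; sign (−1)^0·+1^2·+1^1 = +1.
(a,b)_29: α=1, u≡23; β=2, v≡10 (mod 29); (23|29)=+1, (10|29)=-1; sign (−1)^0·+1^2·-1^1 = -1.
(a,b)_11: α=2, u≡5; β=3, v≡9 (mod 11); (5|11)=+1, (9|11)=+1; sign (−1)^0·+1^3·+1^2 = +1.
(a,b)_23: α=1, u≡18; β=1, v≡12 (mod 23); (18|23)=+1, (12|23)=+1; sign (−1)^1·+1^1·+1^1 = -1.
(a,b)_3: α=2, u≡1; β=4, v≡2 (mod 3); (1|3)=+1, (2|3)=-1; sign (−1)^0·+1^4·-1^2 = +1.
(a,b)_13: α=1, u≡2; β=1, v≡11 (mod 13); (2|13)=-1, (11|13)=-1; sign (−1)^0·-1^1·-1^1 = +1.
(a,b)_5: α=-2, u≡3; β=-4, v≡4 (mod 5); (3|5)=-1, (4|5)=+1; sign (−1)^0·-1^-4·+1^-2 = +1.
(7084207, -3289 / ℚ) ramifies at {2, 23, 29, 43}: a division algebra.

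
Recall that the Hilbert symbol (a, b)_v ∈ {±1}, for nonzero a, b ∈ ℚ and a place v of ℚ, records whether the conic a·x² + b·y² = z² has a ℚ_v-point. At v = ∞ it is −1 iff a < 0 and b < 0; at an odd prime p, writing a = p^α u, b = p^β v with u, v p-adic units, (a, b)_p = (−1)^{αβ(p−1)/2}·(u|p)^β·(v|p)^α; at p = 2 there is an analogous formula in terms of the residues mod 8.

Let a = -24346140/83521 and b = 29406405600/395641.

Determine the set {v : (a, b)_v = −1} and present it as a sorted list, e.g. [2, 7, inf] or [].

[11, 13]

Mod squares: a ≡ -15, b ≡ 286. Check v ∈ {∞, 2, 3, 5, 7, 11, 13, 17, 37}.
v=5: a=5^1·(≡2), b=5^2·(≡4) mod 5; (2|5)=-1, (4|5)=+1; (−1)^{1·2·2}·(-1)^2·(+1)^1 = +1.
v=13: a=13^2·(≡5), b=13^5·(≡9) mod 13; (5|13)=-1, (9|13)=+1; (−1)^{2·5·6}·(-1)^5·(+1)^2 = -1.
v=3: a=3^1·(≡1), b=3^2·(≡1) mod 3; (1|3)=+1, (1|3)=+1; (−1)^{1·2·1}·(+1)^2·(+1)^1 = +1.
v=∞: -15 < 0 and 286 > 0  ⇒  (a,b)_∞ = +1.
v=17: a=17^-4·(≡2), b=17^-2·(≡7) mod 17; (2|17)=+1, (7|17)=-1; (−1)^{-4·-2·8}·(+1)^-2·(-1)^-4 = +1.
v=2: v_2(a)=2, v_2(b)=5; units ≡ 1, 7 (mod 8); ε·ε+αω+βω = 0·1+2·0+5·0 ≡ 0  ⇒  (a,b)_2 = +1.
v=37: a=37^0·(≡13), b=37^-2·(≡11) mod 37; (13|37)=-1, (11|37)=+1; (−1)^{0·-2·18}·(-1)^-2·(+1)^0 = +1.
v=11: a=11^0·(≡8), b=11^1·(≡4) mod 11; (8|11)=-1, (4|11)=+1; (−1)^{0·1·5}·(-1)^1·(+1)^0 = -1.
v=7: a=7^4·(≡6), b=7^0·(≡5) mod 7; (6|7)=-1, (5|7)=-1; (−1)^{4·0·3}·(-1)^0·(-1)^4 = +1.
|Ram(-15, 286)| = 2, even; anisotropic at {11, 13}.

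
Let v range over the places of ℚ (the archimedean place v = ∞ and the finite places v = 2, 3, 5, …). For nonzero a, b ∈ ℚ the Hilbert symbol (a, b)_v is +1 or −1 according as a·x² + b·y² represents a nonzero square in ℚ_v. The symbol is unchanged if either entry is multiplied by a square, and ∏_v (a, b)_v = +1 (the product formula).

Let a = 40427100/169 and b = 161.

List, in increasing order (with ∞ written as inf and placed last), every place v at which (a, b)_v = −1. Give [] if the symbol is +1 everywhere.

[23, 31]

Mod squares: a ≡ 4991, b ≡ 161. Check v ∈ {∞, 2, 3, 5, 7, 13, 23, 31}.
v=3: a=3^4·(≡2), b=3^0·(≡2) mod 3; (2|3)=-1, (2|3)=-1; (−1)^{4·0·1}·(-1)^0·(-1)^4 = +1.
v=13: a=13^-2·(≡12), b=13^0·(≡5) mod 13; (12|13)=+1, (5|13)=-1; (−1)^{-2·0·6}·(+1)^0·(-1)^-2 = +1.
v=∞: 4991 > 0 and 161 > 0  ⇒  (a,b)_∞ = +1.
v=31: a=31^1·(≡26), b=31^0·(≡6) mod 31; (26|31)=-1, (6|31)=-1; (−1)^{1·0·15}·(-1)^0·(-1)^1 = -1.
v=7: a=7^1·(≡6), b=7^1·(≡2) mod 7; (6|7)=-1, (2|7)=+1; (−1)^{1·1·3}·(-1)^1·(+1)^1 = +1.
v=2: v_2(a)=2, v_2(b)=0; units ≡ 7, 1 (mod 8); ε·ε+αω+βω = 1·0+2·0+0·0 ≡ 0  ⇒  (a,b)_2 = +1.
v=5: a=5^2·(≡1), b=5^0·(≡1) mod 5; (1|5)=+1, (1|5)=+1; (−1)^{2·0·2}·(+1)^0·(+1)^2 = +1.
v=23: a=23^1·(≡5), b=23^1·(≡7) mod 23; (5|23)=-1, (7|23)=-1; (−1)^{1·1·11}·(-1)^1·(-1)^1 = -1.
(4991, 161 / ℚ) ramifies at {23, 31}: a division algebra.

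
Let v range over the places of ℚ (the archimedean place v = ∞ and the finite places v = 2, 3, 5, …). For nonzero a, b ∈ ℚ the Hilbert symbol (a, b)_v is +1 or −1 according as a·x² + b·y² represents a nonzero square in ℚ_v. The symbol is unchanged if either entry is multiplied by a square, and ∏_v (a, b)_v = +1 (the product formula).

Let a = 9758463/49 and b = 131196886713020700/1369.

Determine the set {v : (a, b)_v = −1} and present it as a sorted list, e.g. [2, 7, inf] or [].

(a, b) ≡ (18447, 31863) mod (ℚ^×)²; places V = {2, 3, 5, 7, 11, 13, 19, 23, 37, 43, ∞}.
(a,b)_19: α=0, u≡4; β=1, v≡16 (mod 19); (4|19)=+1, (16|19)=+1; sign (−1)^0·+1^1·+1^0 = +1.
(a,b)_43: α=1, u≡5; β=3, v≡31 (mod 43); (5|43)=-1, (31|43)=+1; sign (−1)^1·-1^3·+1^1 = +1.
(a,b)_3: α=1, u≡2; β=3, v≡1 (mod 3); (2|3)=-1, (1|3)=+1; sign (−1)^1·-1^3·+1^1 = +1.
(a,b)_∞: sgn(18447)=+, sgn(31863)=+, so +1.
(a,b)_7: α=-2, u≡1; β=0, v≡3 (mod 7); (1|7)=+1, (3|7)=-1; sign (−1)^0·+1^0·-1^-2 = +1.
(a,b)_13: α=1, u≡7; β=3, v≡5 (mod 13); (7|13)=-1, (5|13)=-1; sign (−1)^0·-1^3·-1^1 = +1.
(a,b)_2: α=0, β=2; u≡7, v≡7 (mod 8); ε(u)ε(v)=1·1, αω(v)=0·0, βω(u)=2·0; sum ≡ 1  ⇒  -1.
(a,b)_5: α=0, u≡2; β=2, v≡2 (mod 5); (2|5)=-1, (2|5)=-1; sign (−1)^0·-1^2·-1^0 = +1.
(a,b)_37: α=0, u≡10; β=-2, v≡19 (mod 37); (10|37)=+1, (19|37)=-1; sign (−1)^0·+1^-2·-1^0 = +1.
(a,b)_23: α=2, u≡8; β=0, v≡9 (mod 23); (8|23)=+1, (9|23)=+1; sign (−1)^0·+1^0·+1^2 = +1.
(a,b)_11: α=1, u≡1; β=4, v≡2 (mod 11); (1|11)=+1, (2|11)=-1; sign (−1)^0·+1^4·-1^1 = -1.
|Ram(18447, 31863)| = 2, even; anisotropic at {2, 11}.

[2, 11]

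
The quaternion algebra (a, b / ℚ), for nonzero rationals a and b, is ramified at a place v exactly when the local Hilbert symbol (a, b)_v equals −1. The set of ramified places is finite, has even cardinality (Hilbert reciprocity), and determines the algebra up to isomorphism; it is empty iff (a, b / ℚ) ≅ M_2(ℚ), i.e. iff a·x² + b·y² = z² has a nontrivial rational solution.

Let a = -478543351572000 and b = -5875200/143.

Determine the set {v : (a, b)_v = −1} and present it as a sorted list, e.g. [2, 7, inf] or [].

(a, b) ≡ (-130, -14586) mod (ℚ^×)²; places V = {2, 3, 5, 11, 13, 17, 19, ∞}.
(a,b)_11: α=2, u≡10; β=-1, v≡5 (mod 11); (10|11)=-1, (5|11)=+1; sign (−1)^0·-1^-1·+1^2 = -1.
(a,b)_17: α=2, u≡3; β=1, v≡16 (mod 17); (3|17)=-1, (16|17)=+1; sign (−1)^0·-1^1·+1^2 = -1.
(a,b)_19: α=2, u≡18; β=0, v≡17 (mod 19); (18|19)=-1, (17|19)=+1; sign (−1)^0·-1^0·+1^2 = +1.
(a,b)_5: α=3, u≡4; β=2, v≡4 (mod 5); (4|5)=+1, (4|5)=+1; sign (−1)^0·+1^2·+1^3 = +1.
(a,b)_3: α=6, u≡2; β=3, v≡1 (mod 3); (2|3)=-1, (1|3)=+1; sign (−1)^0·-1^3·+1^6 = -1.
(a,b)_2: α=5, β=9; u≡7, v≡3 (mod 8); ε(u)ε(v)=1·1, αω(v)=5·1, βω(u)=9·0; sum ≡ 0  ⇒  +1.
(a,b)_∞: sgn(-130)=−, sgn(-14586)=−, so -1.
(a,b)_13: α=1, u≡12; β=-1, v≡3 (mod 13); (12|13)=+1, (3|13)=+1; sign (−1)^0·+1^-1·+1^1 = +1.
(-130, -14586 / ℚ) ramifies at {3, 11, 17, ∞}: a division algebra.

[3, 11, 17, inf]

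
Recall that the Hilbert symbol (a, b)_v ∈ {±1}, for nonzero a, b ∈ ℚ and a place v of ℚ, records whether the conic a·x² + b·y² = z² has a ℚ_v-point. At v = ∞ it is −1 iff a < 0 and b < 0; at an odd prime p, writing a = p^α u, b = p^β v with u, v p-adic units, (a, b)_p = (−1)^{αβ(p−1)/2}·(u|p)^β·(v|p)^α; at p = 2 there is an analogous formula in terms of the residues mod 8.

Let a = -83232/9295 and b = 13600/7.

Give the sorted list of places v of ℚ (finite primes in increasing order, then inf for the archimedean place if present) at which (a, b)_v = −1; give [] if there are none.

Mod squares: a ≡ -110, b ≡ 238. Check v ∈ {∞, 2, 3, 5, 7, 11, 13, 17}.
v=5: a=5^-1·(≡2), b=5^2·(≡2) mod 5; (2|5)=-1, (2|5)=-1; (−1)^{-1·2·2}·(-1)^2·(-1)^-1 = -1.
v=∞: -110 < 0 and 238 > 0  ⇒  (a,b)_∞ = +1.
v=3: a=3^2·(≡1), b=3^0·(≡1) mod 3; (1|3)=+1, (1|3)=+1; (−1)^{2·0·1}·(+1)^0·(+1)^2 = +1.
v=2: v_2(a)=5, v_2(b)=5; units ≡ 1, 7 (mod 8); ε·ε+αω+βω = 0·1+5·0+5·0 ≡ 0  ⇒  (a,b)_2 = +1.
v=17: a=17^2·(≡4), b=17^1·(≡5) mod 17; (4|17)=+1, (5|17)=-1; (−1)^{2·1·8}·(+1)^1·(-1)^2 = +1.
v=11: a=11^-1·(≡3), b=11^0·(≡10) mod 11; (3|11)=+1, (10|11)=-1; (−1)^{-1·0·5}·(+1)^0·(-1)^-1 = -1.
v=13: a=13^-2·(≡11), b=13^0·(≡4) mod 13; (11|13)=-1, (4|13)=+1; (−1)^{-2·0·6}·(-1)^0·(+1)^-2 = +1.
v=7: a=7^0·(≡2), b=7^-1·(≡6) mod 7; (2|7)=+1, (6|7)=-1; (−1)^{0·-1·3}·(+1)^-1·(-1)^0 = +1.
(-110, 238 / ℚ) ramifies at {5, 11}: a division algebra.

[5, 11]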